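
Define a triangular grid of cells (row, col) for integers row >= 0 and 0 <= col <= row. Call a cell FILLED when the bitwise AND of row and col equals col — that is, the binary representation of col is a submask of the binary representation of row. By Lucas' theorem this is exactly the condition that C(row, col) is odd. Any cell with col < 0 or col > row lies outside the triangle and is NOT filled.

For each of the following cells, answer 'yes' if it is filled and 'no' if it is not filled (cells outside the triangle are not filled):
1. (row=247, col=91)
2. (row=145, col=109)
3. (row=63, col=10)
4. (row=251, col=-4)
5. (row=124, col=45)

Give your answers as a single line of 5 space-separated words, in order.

(247,91): row=0b11110111, col=0b1011011, row AND col = 0b1010011 = 83; 83 != 91 -> empty
(145,109): row=0b10010001, col=0b1101101, row AND col = 0b1 = 1; 1 != 109 -> empty
(63,10): row=0b111111, col=0b1010, row AND col = 0b1010 = 10; 10 == 10 -> filled
(251,-4): col outside [0, 251] -> not filled
(124,45): row=0b1111100, col=0b101101, row AND col = 0b101100 = 44; 44 != 45 -> empty

Answer: no no yes no no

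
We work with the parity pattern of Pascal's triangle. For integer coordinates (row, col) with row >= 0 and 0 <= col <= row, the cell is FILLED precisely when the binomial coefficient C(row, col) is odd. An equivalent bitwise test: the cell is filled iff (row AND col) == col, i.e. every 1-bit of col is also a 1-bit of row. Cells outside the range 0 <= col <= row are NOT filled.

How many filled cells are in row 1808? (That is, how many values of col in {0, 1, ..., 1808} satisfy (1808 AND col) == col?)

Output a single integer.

1808 in binary = 11100010000
popcount(1808) = number of 1-bits in 11100010000 = 4
A col c satisfies (1808 AND c) == c iff every set bit of c is also set in 1808; each of the 4 set bits of 1808 can independently be on or off in c.
count = 2^4 = 16

Answer: 16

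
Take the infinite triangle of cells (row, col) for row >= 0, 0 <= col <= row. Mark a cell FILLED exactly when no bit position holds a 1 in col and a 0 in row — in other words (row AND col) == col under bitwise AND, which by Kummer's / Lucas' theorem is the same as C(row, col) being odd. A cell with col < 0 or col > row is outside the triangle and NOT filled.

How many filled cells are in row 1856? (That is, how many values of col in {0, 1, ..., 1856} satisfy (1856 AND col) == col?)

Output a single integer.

1856 in binary = 11101000000
popcount(1856) = number of 1-bits in 11101000000 = 4
A col c satisfies (1856 AND c) == c iff every set bit of c is also set in 1856; each of the 4 set bits of 1856 can independently be on or off in c.
count = 2^4 = 16

Answer: 16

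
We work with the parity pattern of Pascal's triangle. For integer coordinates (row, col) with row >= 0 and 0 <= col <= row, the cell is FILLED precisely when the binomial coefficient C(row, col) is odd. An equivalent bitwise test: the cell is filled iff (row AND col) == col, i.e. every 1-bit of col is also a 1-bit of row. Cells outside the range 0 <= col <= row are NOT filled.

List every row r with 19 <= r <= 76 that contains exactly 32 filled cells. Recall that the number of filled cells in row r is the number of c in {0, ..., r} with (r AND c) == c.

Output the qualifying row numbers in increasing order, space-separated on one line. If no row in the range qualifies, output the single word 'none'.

Row r has 2^popcount(r) filled cells, so we need popcount(r) = log2(32) = 5.
Scan r = 19..76 and keep those with exactly 5 one-bits:
r=19=10011 popcount=3 -> skip
r=20=10100 popcount=2 -> skip
r=21=10101 popcount=3 -> skip
r=22=10110 popcount=3 -> skip
r=23=10111 popcount=4 -> skip
r=24=11000 popcount=2 -> skip
r=25=11001 popcount=3 -> skip
r=26=11010 popcount=3 -> skip
r=27=11011 popcount=4 -> skip
r=28=11100 popcount=3 -> skip
r=29=11101 popcount=4 -> skip
r=30=11110 popcount=4 -> skip
r=31=11111 popcount=5 -> KEEP
r=32=100000 popcount=1 -> skip
r=33=100001 popcount=2 -> skip
r=34=100010 popcount=2 -> skip
r=35=100011 popcount=3 -> skip
r=36=100100 popcount=2 -> skip
r=37=100101 popcount=3 -> skip
r=38=100110 popcount=3 -> skip
r=39=100111 popcount=4 -> skip
r=40=101000 popcount=2 -> skip
r=41=101001 popcount=3 -> skip
r=42=101010 popcount=3 -> skip
r=43=101011 popcount=4 -> skip
r=44=101100 popcount=3 -> skip
r=45=101101 popcount=4 -> skip
r=46=101110 popcount=4 -> skip
r=47=101111 popcount=5 -> KEEP
r=48=110000 popcount=2 -> skip
r=49=110001 popcount=3 -> skip
r=50=110010 popcount=3 -> skip
r=51=110011 popcount=4 -> skip
r=52=110100 popcount=3 -> skip
r=53=110101 popcount=4 -> skip
r=54=110110 popcount=4 -> skip
r=55=110111 popcount=5 -> KEEP
r=56=111000 popcount=3 -> skip
r=57=111001 popcount=4 -> skip
r=58=111010 popcount=4 -> skip
r=59=111011 popcount=5 -> KEEP
r=60=111100 popcount=4 -> skip
r=61=111101 popcount=5 -> KEEP
r=62=111110 popcount=5 -> KEEP
r=63=111111 popcount=6 -> skip
r=64=1000000 popcount=1 -> skip
r=65=1000001 popcount=2 -> skip
r=66=1000010 popcount=2 -> skip
r=67=1000011 popcount=3 -> skip
r=68=1000100 popcount=2 -> skip
r=69=1000101 popcount=3 -> skip
r=70=1000110 popcount=3 -> skip
r=71=1000111 popcount=4 -> skip
r=72=1001000 popcount=2 -> skip
r=73=1001001 popcount=3 -> skip
r=74=1001010 popcount=3 -> skip
r=75=1001011 popcount=4 -> skip
r=76=1001100 popcount=3 -> skip
Kept rows: 31 47 55 59 61 62

Answer: 31 47 55 59 61 62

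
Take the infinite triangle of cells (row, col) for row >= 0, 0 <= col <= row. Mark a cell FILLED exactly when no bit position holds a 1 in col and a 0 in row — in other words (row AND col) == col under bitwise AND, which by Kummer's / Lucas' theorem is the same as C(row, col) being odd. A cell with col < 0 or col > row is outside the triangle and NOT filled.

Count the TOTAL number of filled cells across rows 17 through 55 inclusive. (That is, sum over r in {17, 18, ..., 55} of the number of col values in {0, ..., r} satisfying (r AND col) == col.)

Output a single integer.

r17=10001 pc2: +4 =4
r18=10010 pc2: +4 =8
r19=10011 pc3: +8 =16
r20=10100 pc2: +4 =20
r21=10101 pc3: +8 =28
r22=10110 pc3: +8 =36
r23=10111 pc4: +16 =52
r24=11000 pc2: +4 =56
r25=11001 pc3: +8 =64
r26=11010 pc3: +8 =72
r27=11011 pc4: +16 =88
r28=11100 pc3: +8 =96
r29=11101 pc4: +16 =112
r30=11110 pc4: +16 =128
r31=11111 pc5: +32 =160
r32=100000 pc1: +2 =162
r33=100001 pc2: +4 =166
r34=100010 pc2: +4 =170
r35=100011 pc3: +8 =178
r36=100100 pc2: +4 =182
r37=100101 pc3: +8 =190
r38=100110 pc3: +8 =198
r39=100111 pc4: +16 =214
r40=101000 pc2: +4 =218
r41=101001 pc3: +8 =226
r42=101010 pc3: +8 =234
r43=101011 pc4: +16 =250
r44=101100 pc3: +8 =258
r45=101101 pc4: +16 =274
r46=101110 pc4: +16 =290
r47=101111 pc5: +32 =322
r48=110000 pc2: +4 =326
r49=110001 pc3: +8 =334
r50=110010 pc3: +8 =342
r51=110011 pc4: +16 =358
r52=110100 pc3: +8 =366
r53=110101 pc4: +16 =382
r54=110110 pc4: +16 =398
r55=110111 pc5: +32 =430

Answer: 430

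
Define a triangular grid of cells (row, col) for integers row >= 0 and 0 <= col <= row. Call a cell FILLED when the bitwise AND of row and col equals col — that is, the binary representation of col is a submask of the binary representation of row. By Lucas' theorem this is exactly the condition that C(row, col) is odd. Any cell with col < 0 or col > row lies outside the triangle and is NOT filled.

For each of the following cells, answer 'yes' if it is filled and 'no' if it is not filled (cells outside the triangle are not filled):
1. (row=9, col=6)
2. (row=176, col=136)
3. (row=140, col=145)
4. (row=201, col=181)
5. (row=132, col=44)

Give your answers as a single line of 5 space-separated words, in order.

(9,6): row=0b1001, col=0b110, row AND col = 0b0 = 0; 0 != 6 -> empty
(176,136): row=0b10110000, col=0b10001000, row AND col = 0b10000000 = 128; 128 != 136 -> empty
(140,145): col outside [0, 140] -> not filled
(201,181): row=0b11001001, col=0b10110101, row AND col = 0b10000001 = 129; 129 != 181 -> empty
(132,44): row=0b10000100, col=0b101100, row AND col = 0b100 = 4; 4 != 44 -> empty

Answer: no no no no no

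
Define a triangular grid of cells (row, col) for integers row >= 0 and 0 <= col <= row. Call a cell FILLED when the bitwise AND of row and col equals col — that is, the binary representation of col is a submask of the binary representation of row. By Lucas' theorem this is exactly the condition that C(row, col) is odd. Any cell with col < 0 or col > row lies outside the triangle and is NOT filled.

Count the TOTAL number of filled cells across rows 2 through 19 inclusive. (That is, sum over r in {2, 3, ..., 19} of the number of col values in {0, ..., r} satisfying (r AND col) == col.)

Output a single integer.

r2=10 pc1: +2 =2
r3=11 pc2: +4 =6
r4=100 pc1: +2 =8
r5=101 pc2: +4 =12
r6=110 pc2: +4 =16
r7=111 pc3: +8 =24
r8=1000 pc1: +2 =26
r9=1001 pc2: +4 =30
r10=1010 pc2: +4 =34
r11=1011 pc3: +8 =42
r12=1100 pc2: +4 =46
r13=1101 pc3: +8 =54
r14=1110 pc3: +8 =62
r15=1111 pc4: +16 =78
r16=10000 pc1: +2 =80
r17=10001 pc2: +4 =84
r18=10010 pc2: +4 =88
r19=10011 pc3: +8 =96

Answer: 96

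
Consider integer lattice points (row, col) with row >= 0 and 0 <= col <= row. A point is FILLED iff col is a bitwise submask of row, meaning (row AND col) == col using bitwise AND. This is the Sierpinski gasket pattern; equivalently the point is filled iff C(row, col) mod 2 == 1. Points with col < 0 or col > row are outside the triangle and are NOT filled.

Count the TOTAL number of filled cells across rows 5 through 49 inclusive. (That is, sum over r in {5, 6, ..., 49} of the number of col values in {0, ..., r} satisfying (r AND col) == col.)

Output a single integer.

r5=101 pc2: +4 =4
r6=110 pc2: +4 =8
r7=111 pc3: +8 =16
r8=1000 pc1: +2 =18
r9=1001 pc2: +4 =22
r10=1010 pc2: +4 =26
r11=1011 pc3: +8 =34
r12=1100 pc2: +4 =38
r13=1101 pc3: +8 =46
r14=1110 pc3: +8 =54
r15=1111 pc4: +16 =70
r16=10000 pc1: +2 =72
r17=10001 pc2: +4 =76
r18=10010 pc2: +4 =80
r19=10011 pc3: +8 =88
r20=10100 pc2: +4 =92
r21=10101 pc3: +8 =100
r22=10110 pc3: +8 =108
r23=10111 pc4: +16 =124
r24=11000 pc2: +4 =128
r25=11001 pc3: +8 =136
r26=11010 pc3: +8 =144
r27=11011 pc4: +16 =160
r28=11100 pc3: +8 =168
r29=11101 pc4: +16 =184
r30=11110 pc4: +16 =200
r31=11111 pc5: +32 =232
r32=100000 pc1: +2 =234
r33=100001 pc2: +4 =238
r34=100010 pc2: +4 =242
r35=100011 pc3: +8 =250
r36=100100 pc2: +4 =254
r37=100101 pc3: +8 =262
r38=100110 pc3: +8 =270
r39=100111 pc4: +16 =286
r40=101000 pc2: +4 =290
r41=101001 pc3: +8 =298
r42=101010 pc3: +8 =306
r43=101011 pc4: +16 =322
r44=101100 pc3: +8 =330
r45=101101 pc4: +16 =346
r46=101110 pc4: +16 =362
r47=101111 pc5: +32 =394
r48=110000 pc2: +4 =398
r49=110001 pc3: +8 =406

Answer: 406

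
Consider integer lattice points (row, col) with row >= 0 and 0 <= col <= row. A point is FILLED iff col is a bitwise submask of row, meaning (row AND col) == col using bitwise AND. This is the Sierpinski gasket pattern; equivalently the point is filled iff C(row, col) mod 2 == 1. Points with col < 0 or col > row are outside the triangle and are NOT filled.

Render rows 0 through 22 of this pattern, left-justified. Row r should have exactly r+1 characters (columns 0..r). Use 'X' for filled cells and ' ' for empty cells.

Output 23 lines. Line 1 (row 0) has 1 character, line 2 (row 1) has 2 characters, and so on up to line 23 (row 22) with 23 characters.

r0=0: X
r1=1: XX
r2=10: X X
r3=11: XXXX
r4=100: X   X
r5=101: XX  XX
r6=110: X X X X
r7=111: XXXXXXXX
r8=1000: X       X
r9=1001: XX      XX
r10=1010: X X     X X
r11=1011: XXXX    XXXX
r12=1100: X   X   X   X
r13=1101: XX  XX  XX  XX
r14=1110: X X X X X X X X
r15=1111: XXXXXXXXXXXXXXXX
r16=10000: X               X
r17=10001: XX              XX
r18=10010: X X             X X
r19=10011: XXXX            XXXX
r20=10100: X   X           X   X
r21=10101: XX  XX          XX  XX
r22=10110: X X X X         X X X X

Answer: X
XX
X X
XXXX
X   X
XX  XX
X X X X
XXXXXXXX
X       X
XX      XX
X X     X X
XXXX    XXXX
X   X   X   X
XX  XX  XX  XX
X X X X X X X X
XXXXXXXXXXXXXXXX
X               X
XX              XX
X X             X X
XXXX            XXXX
X   X           X   X
XX  XX          XX  XX
X X X X         X X X X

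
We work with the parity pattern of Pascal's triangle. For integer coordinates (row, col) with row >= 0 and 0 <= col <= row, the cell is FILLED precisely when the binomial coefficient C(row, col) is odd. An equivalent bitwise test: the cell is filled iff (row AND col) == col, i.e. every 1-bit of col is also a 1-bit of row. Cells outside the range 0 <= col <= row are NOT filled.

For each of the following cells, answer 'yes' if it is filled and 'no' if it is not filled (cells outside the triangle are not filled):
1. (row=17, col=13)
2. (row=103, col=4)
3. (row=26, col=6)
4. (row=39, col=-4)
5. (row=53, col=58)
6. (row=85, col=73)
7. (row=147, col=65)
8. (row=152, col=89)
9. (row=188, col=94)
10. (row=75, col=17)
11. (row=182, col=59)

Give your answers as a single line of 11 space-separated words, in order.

Answer: no yes no no no no no no no no no

Derivation:
(17,13): row=0b10001, col=0b1101, row AND col = 0b1 = 1; 1 != 13 -> empty
(103,4): row=0b1100111, col=0b100, row AND col = 0b100 = 4; 4 == 4 -> filled
(26,6): row=0b11010, col=0b110, row AND col = 0b10 = 2; 2 != 6 -> empty
(39,-4): col outside [0, 39] -> not filled
(53,58): col outside [0, 53] -> not filled
(85,73): row=0b1010101, col=0b1001001, row AND col = 0b1000001 = 65; 65 != 73 -> empty
(147,65): row=0b10010011, col=0b1000001, row AND col = 0b1 = 1; 1 != 65 -> empty
(152,89): row=0b10011000, col=0b1011001, row AND col = 0b11000 = 24; 24 != 89 -> empty
(188,94): row=0b10111100, col=0b1011110, row AND col = 0b11100 = 28; 28 != 94 -> empty
(75,17): row=0b1001011, col=0b10001, row AND col = 0b1 = 1; 1 != 17 -> empty
(182,59): row=0b10110110, col=0b111011, row AND col = 0b110010 = 50; 50 != 59 -> empty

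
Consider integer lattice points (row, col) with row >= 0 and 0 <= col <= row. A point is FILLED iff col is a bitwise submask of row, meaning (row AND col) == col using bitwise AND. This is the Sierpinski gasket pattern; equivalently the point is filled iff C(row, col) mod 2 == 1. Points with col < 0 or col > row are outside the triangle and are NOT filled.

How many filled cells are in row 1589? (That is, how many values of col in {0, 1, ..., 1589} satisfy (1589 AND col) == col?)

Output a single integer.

Answer: 64

Derivation:
1589 in binary = 11000110101
popcount(1589) = number of 1-bits in 11000110101 = 6
A col c satisfies (1589 AND c) == c iff every set bit of c is also set in 1589; each of the 6 set bits of 1589 can independently be on or off in c.
count = 2^6 = 64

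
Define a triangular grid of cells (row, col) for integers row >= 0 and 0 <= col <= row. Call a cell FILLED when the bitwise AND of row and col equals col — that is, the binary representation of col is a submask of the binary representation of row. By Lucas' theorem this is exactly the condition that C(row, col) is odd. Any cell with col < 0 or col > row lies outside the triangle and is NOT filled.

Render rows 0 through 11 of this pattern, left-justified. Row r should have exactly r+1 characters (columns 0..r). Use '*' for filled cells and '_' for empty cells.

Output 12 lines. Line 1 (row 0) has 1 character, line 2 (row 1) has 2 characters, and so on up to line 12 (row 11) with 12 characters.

r0=0: *
r1=1: **
r2=10: *_*
r3=11: ****
r4=100: *___*
r5=101: **__**
r6=110: *_*_*_*
r7=111: ********
r8=1000: *_______*
r9=1001: **______**
r10=1010: *_*_____*_*
r11=1011: ****____****

Answer: *
**
*_*
****
*___*
**__**
*_*_*_*
********
*_______*
**______**
*_*_____*_*
****____****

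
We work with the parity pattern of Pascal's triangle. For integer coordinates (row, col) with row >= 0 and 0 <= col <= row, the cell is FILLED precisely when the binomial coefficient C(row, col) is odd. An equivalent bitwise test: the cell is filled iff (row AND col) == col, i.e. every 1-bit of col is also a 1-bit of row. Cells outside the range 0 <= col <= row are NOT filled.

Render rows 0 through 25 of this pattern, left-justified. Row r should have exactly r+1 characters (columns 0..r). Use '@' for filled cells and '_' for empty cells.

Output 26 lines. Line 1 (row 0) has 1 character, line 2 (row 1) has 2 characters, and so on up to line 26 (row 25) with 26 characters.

r0=0: @
r1=1: @@
r2=10: @_@
r3=11: @@@@
r4=100: @___@
r5=101: @@__@@
r6=110: @_@_@_@
r7=111: @@@@@@@@
r8=1000: @_______@
r9=1001: @@______@@
r10=1010: @_@_____@_@
r11=1011: @@@@____@@@@
r12=1100: @___@___@___@
r13=1101: @@__@@__@@__@@
r14=1110: @_@_@_@_@_@_@_@
r15=1111: @@@@@@@@@@@@@@@@
r16=10000: @_______________@
r17=10001: @@______________@@
r18=10010: @_@_____________@_@
r19=10011: @@@@____________@@@@
r20=10100: @___@___________@___@
r21=10101: @@__@@__________@@__@@
r22=10110: @_@_@_@_________@_@_@_@
r23=10111: @@@@@@@@________@@@@@@@@
r24=11000: @_______@_______@_______@
r25=11001: @@______@@______@@______@@

Answer: @
@@
@_@
@@@@
@___@
@@__@@
@_@_@_@
@@@@@@@@
@_______@
@@______@@
@_@_____@_@
@@@@____@@@@
@___@___@___@
@@__@@__@@__@@
@_@_@_@_@_@_@_@
@@@@@@@@@@@@@@@@
@_______________@
@@______________@@
@_@_____________@_@
@@@@____________@@@@
@___@___________@___@
@@__@@__________@@__@@
@_@_@_@_________@_@_@_@
@@@@@@@@________@@@@@@@@
@_______@_______@_______@
@@______@@______@@______@@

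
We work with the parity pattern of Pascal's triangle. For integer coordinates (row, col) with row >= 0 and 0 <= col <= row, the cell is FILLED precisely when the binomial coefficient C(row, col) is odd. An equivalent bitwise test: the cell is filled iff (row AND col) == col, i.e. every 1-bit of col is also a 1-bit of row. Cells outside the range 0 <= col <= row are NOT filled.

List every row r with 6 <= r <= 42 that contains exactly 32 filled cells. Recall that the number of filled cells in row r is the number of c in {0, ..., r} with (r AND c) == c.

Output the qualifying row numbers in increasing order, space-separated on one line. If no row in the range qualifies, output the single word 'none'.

Row r has 2^popcount(r) filled cells, so we need popcount(r) = log2(32) = 5.
Scan r = 6..42 and keep those with exactly 5 one-bits:
r=6=110 popcount=2 -> skip
r=7=111 popcount=3 -> skip
r=8=1000 popcount=1 -> skip
r=9=1001 popcount=2 -> skip
r=10=1010 popcount=2 -> skip
r=11=1011 popcount=3 -> skip
r=12=1100 popcount=2 -> skip
r=13=1101 popcount=3 -> skip
r=14=1110 popcount=3 -> skip
r=15=1111 popcount=4 -> skip
r=16=10000 popcount=1 -> skip
r=17=10001 popcount=2 -> skip
r=18=10010 popcount=2 -> skip
r=19=10011 popcount=3 -> skip
r=20=10100 popcount=2 -> skip
r=21=10101 popcount=3 -> skip
r=22=10110 popcount=3 -> skip
r=23=10111 popcount=4 -> skip
r=24=11000 popcount=2 -> skip
r=25=11001 popcount=3 -> skip
r=26=11010 popcount=3 -> skip
r=27=11011 popcount=4 -> skip
r=28=11100 popcount=3 -> skip
r=29=11101 popcount=4 -> skip
r=30=11110 popcount=4 -> skip
r=31=11111 popcount=5 -> KEEP
r=32=100000 popcount=1 -> skip
r=33=100001 popcount=2 -> skip
r=34=100010 popcount=2 -> skip
r=35=100011 popcount=3 -> skip
r=36=100100 popcount=2 -> skip
r=37=100101 popcount=3 -> skip
r=38=100110 popcount=3 -> skip
r=39=100111 popcount=4 -> skip
r=40=101000 popcount=2 -> skip
r=41=101001 popcount=3 -> skip
r=42=101010 popcount=3 -> skip
Kept rows: 31

Answer: 31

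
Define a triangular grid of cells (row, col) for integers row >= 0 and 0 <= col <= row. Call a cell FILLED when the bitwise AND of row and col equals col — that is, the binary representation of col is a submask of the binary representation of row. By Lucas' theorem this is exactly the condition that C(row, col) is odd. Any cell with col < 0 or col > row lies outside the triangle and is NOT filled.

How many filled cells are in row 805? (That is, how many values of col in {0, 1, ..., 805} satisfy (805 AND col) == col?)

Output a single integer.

805 in binary = 1100100101
popcount(805) = number of 1-bits in 1100100101 = 5
A col c satisfies (805 AND c) == c iff every set bit of c is also set in 805; each of the 5 set bits of 805 can independently be on or off in c.
count = 2^5 = 32

Answer: 32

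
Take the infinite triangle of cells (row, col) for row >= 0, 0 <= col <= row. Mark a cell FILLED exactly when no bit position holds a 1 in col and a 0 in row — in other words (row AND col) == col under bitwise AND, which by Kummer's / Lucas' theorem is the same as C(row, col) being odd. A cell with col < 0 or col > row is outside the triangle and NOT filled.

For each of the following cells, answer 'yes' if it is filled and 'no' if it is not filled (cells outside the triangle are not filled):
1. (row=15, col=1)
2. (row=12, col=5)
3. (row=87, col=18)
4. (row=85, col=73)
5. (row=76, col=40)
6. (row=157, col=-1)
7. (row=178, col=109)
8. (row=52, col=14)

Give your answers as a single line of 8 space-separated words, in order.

Answer: yes no yes no no no no no

Derivation:
(15,1): row=0b1111, col=0b1, row AND col = 0b1 = 1; 1 == 1 -> filled
(12,5): row=0b1100, col=0b101, row AND col = 0b100 = 4; 4 != 5 -> empty
(87,18): row=0b1010111, col=0b10010, row AND col = 0b10010 = 18; 18 == 18 -> filled
(85,73): row=0b1010101, col=0b1001001, row AND col = 0b1000001 = 65; 65 != 73 -> empty
(76,40): row=0b1001100, col=0b101000, row AND col = 0b1000 = 8; 8 != 40 -> empty
(157,-1): col outside [0, 157] -> not filled
(178,109): row=0b10110010, col=0b1101101, row AND col = 0b100000 = 32; 32 != 109 -> empty
(52,14): row=0b110100, col=0b1110, row AND col = 0b100 = 4; 4 != 14 -> empty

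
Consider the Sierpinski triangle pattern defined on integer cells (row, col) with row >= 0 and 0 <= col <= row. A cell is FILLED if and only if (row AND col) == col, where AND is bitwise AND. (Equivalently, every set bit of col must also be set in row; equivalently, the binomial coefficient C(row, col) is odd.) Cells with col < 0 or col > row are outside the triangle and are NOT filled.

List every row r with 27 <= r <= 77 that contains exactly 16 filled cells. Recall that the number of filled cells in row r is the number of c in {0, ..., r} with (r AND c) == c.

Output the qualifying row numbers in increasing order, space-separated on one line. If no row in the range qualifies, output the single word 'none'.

Row r has 2^popcount(r) filled cells, so we need popcount(r) = log2(16) = 4.
Scan r = 27..77 and keep those with exactly 4 one-bits:
r=27=11011 popcount=4 -> KEEP
r=28=11100 popcount=3 -> skip
r=29=11101 popcount=4 -> KEEP
r=30=11110 popcount=4 -> KEEP
r=31=11111 popcount=5 -> skip
r=32=100000 popcount=1 -> skip
r=33=100001 popcount=2 -> skip
r=34=100010 popcount=2 -> skip
r=35=100011 popcount=3 -> skip
r=36=100100 popcount=2 -> skip
r=37=100101 popcount=3 -> skip
r=38=100110 popcount=3 -> skip
r=39=100111 popcount=4 -> KEEP
r=40=101000 popcount=2 -> skip
r=41=101001 popcount=3 -> skip
r=42=101010 popcount=3 -> skip
r=43=101011 popcount=4 -> KEEP
r=44=101100 popcount=3 -> skip
r=45=101101 popcount=4 -> KEEP
r=46=101110 popcount=4 -> KEEP
r=47=101111 popcount=5 -> skip
r=48=110000 popcount=2 -> skip
r=49=110001 popcount=3 -> skip
r=50=110010 popcount=3 -> skip
r=51=110011 popcount=4 -> KEEP
r=52=110100 popcount=3 -> skip
r=53=110101 popcount=4 -> KEEP
r=54=110110 popcount=4 -> KEEP
r=55=110111 popcount=5 -> skip
r=56=111000 popcount=3 -> skip
r=57=111001 popcount=4 -> KEEP
r=58=111010 popcount=4 -> KEEP
r=59=111011 popcount=5 -> skip
r=60=111100 popcount=4 -> KEEP
r=61=111101 popcount=5 -> skip
r=62=111110 popcount=5 -> skip
r=63=111111 popcount=6 -> skip
r=64=1000000 popcount=1 -> skip
r=65=1000001 popcount=2 -> skip
r=66=1000010 popcount=2 -> skip
r=67=1000011 popcount=3 -> skip
r=68=1000100 popcount=2 -> skip
r=69=1000101 popcount=3 -> skip
r=70=1000110 popcount=3 -> skip
r=71=1000111 popcount=4 -> KEEP
r=72=1001000 popcount=2 -> skip
r=73=1001001 popcount=3 -> skip
r=74=1001010 popcount=3 -> skip
r=75=1001011 popcount=4 -> KEEP
r=76=1001100 popcount=3 -> skip
r=77=1001101 popcount=4 -> KEEP
Kept rows: 27 29 30 39 43 45 46 51 53 54 57 58 60 71 75 77

Answer: 27 29 30 39 43 45 46 51 53 54 57 58 60 71 75 77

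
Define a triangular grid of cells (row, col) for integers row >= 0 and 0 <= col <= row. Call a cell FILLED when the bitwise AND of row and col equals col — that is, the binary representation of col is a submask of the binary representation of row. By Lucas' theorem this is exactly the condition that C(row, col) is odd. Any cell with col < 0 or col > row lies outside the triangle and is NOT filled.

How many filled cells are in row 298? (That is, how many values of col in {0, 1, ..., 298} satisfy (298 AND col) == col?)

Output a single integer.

298 in binary = 100101010
popcount(298) = number of 1-bits in 100101010 = 4
A col c satisfies (298 AND c) == c iff every set bit of c is also set in 298; each of the 4 set bits of 298 can independently be on or off in c.
count = 2^4 = 16

Answer: 16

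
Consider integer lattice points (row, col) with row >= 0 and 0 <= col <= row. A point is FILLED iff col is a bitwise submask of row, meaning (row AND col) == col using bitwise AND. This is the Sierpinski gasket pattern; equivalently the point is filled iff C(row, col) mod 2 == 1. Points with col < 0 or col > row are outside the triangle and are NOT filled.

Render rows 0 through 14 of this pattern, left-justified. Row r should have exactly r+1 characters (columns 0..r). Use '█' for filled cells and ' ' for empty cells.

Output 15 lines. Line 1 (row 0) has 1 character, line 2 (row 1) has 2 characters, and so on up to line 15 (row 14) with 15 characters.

Answer: █
██
█ █
████
█   █
██  ██
█ █ █ █
████████
█       █
██      ██
█ █     █ █
████    ████
█   █   █   █
██  ██  ██  ██
█ █ █ █ █ █ █ █

Derivation:
r0=0: █
r1=1: ██
r2=10: █ █
r3=11: ████
r4=100: █   █
r5=101: ██  ██
r6=110: █ █ █ █
r7=111: ████████
r8=1000: █       █
r9=1001: ██      ██
r10=1010: █ █     █ █
r11=1011: ████    ████
r12=1100: █   █   █   █
r13=1101: ██  ██  ██  ██
r14=1110: █ █ █ █ █ █ █ █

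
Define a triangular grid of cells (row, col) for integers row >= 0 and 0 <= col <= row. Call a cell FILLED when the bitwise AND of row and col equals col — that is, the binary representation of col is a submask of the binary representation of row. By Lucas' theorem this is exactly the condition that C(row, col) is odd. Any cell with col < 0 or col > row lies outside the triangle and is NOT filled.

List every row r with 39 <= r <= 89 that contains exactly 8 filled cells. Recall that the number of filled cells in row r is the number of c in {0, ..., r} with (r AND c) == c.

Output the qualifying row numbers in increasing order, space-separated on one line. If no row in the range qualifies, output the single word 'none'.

Row r has 2^popcount(r) filled cells, so we need popcount(r) = log2(8) = 3.
Scan r = 39..89 and keep those with exactly 3 one-bits:
r=39=100111 popcount=4 -> skip
r=40=101000 popcount=2 -> skip
r=41=101001 popcount=3 -> KEEP
r=42=101010 popcount=3 -> KEEP
r=43=101011 popcount=4 -> skip
r=44=101100 popcount=3 -> KEEP
r=45=101101 popcount=4 -> skip
r=46=101110 popcount=4 -> skip
r=47=101111 popcount=5 -> skip
r=48=110000 popcount=2 -> skip
r=49=110001 popcount=3 -> KEEP
r=50=110010 popcount=3 -> KEEP
r=51=110011 popcount=4 -> skip
r=52=110100 popcount=3 -> KEEP
r=53=110101 popcount=4 -> skip
r=54=110110 popcount=4 -> skip
r=55=110111 popcount=5 -> skip
r=56=111000 popcount=3 -> KEEP
r=57=111001 popcount=4 -> skip
r=58=111010 popcount=4 -> skip
r=59=111011 popcount=5 -> skip
r=60=111100 popcount=4 -> skip
r=61=111101 popcount=5 -> skip
r=62=111110 popcount=5 -> skip
r=63=111111 popcount=6 -> skip
r=64=1000000 popcount=1 -> skip
r=65=1000001 popcount=2 -> skip
r=66=1000010 popcount=2 -> skip
r=67=1000011 popcount=3 -> KEEP
r=68=1000100 popcount=2 -> skip
r=69=1000101 popcount=3 -> KEEP
r=70=1000110 popcount=3 -> KEEP
r=71=1000111 popcount=4 -> skip
r=72=1001000 popcount=2 -> skip
r=73=1001001 popcount=3 -> KEEP
r=74=1001010 popcount=3 -> KEEP
r=75=1001011 popcount=4 -> skip
r=76=1001100 popcount=3 -> KEEP
r=77=1001101 popcount=4 -> skip
r=78=1001110 popcount=4 -> skip
r=79=1001111 popcount=5 -> skip
r=80=1010000 popcount=2 -> skip
r=81=1010001 popcount=3 -> KEEP
r=82=1010010 popcount=3 -> KEEP
r=83=1010011 popcount=4 -> skip
r=84=1010100 popcount=3 -> KEEP
r=85=1010101 popcount=4 -> skip
r=86=1010110 popcount=4 -> skip
r=87=1010111 popcount=5 -> skip
r=88=1011000 popcount=3 -> KEEP
r=89=1011001 popcount=4 -> skip
Kept rows: 41 42 44 49 50 52 56 67 69 70 73 74 76 81 82 84 88

Answer: 41 42 44 49 50 52 56 67 69 70 73 74 76 81 82 84 88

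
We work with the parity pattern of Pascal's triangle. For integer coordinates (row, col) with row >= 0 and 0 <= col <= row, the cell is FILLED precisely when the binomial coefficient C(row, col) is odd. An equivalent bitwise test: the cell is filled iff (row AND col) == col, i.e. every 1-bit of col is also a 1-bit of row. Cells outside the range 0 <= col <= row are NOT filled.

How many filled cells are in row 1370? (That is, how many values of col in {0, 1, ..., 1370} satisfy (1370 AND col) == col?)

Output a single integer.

1370 in binary = 10101011010
popcount(1370) = number of 1-bits in 10101011010 = 6
A col c satisfies (1370 AND c) == c iff every set bit of c is also set in 1370; each of the 6 set bits of 1370 can independently be on or off in c.
count = 2^6 = 64

Answer: 64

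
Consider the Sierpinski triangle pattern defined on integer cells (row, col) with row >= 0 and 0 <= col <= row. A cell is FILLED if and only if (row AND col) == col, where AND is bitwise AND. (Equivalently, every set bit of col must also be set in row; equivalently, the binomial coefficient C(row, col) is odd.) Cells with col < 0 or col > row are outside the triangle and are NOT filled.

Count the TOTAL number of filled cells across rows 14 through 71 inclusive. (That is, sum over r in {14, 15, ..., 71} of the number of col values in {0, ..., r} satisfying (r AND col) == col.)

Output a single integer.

Answer: 726

Derivation:
r14=1110 pc3: +8 =8
r15=1111 pc4: +16 =24
r16=10000 pc1: +2 =26
r17=10001 pc2: +4 =30
r18=10010 pc2: +4 =34
r19=10011 pc3: +8 =42
r20=10100 pc2: +4 =46
r21=10101 pc3: +8 =54
r22=10110 pc3: +8 =62
r23=10111 pc4: +16 =78
r24=11000 pc2: +4 =82
r25=11001 pc3: +8 =90
r26=11010 pc3: +8 =98
r27=11011 pc4: +16 =114
r28=11100 pc3: +8 =122
r29=11101 pc4: +16 =138
r30=11110 pc4: +16 =154
r31=11111 pc5: +32 =186
r32=100000 pc1: +2 =188
r33=100001 pc2: +4 =192
r34=100010 pc2: +4 =196
r35=100011 pc3: +8 =204
r36=100100 pc2: +4 =208
r37=100101 pc3: +8 =216
r38=100110 pc3: +8 =224
r39=100111 pc4: +16 =240
r40=101000 pc2: +4 =244
r41=101001 pc3: +8 =252
r42=101010 pc3: +8 =260
r43=101011 pc4: +16 =276
r44=101100 pc3: +8 =284
r45=101101 pc4: +16 =300
r46=101110 pc4: +16 =316
r47=101111 pc5: +32 =348
r48=110000 pc2: +4 =352
r49=110001 pc3: +8 =360
r50=110010 pc3: +8 =368
r51=110011 pc4: +16 =384
r52=110100 pc3: +8 =392
r53=110101 pc4: +16 =408
r54=110110 pc4: +16 =424
r55=110111 pc5: +32 =456
r56=111000 pc3: +8 =464
r57=111001 pc4: +16 =480
r58=111010 pc4: +16 =496
r59=111011 pc5: +32 =528
r60=111100 pc4: +16 =544
r61=111101 pc5: +32 =576
r62=111110 pc5: +32 =608
r63=111111 pc6: +64 =672
r64=1000000 pc1: +2 =674
r65=1000001 pc2: +4 =678
r66=1000010 pc2: +4 =682
r67=1000011 pc3: +8 =690
r68=1000100 pc2: +4 =694
r69=1000101 pc3: +8 =702
r70=1000110 pc3: +8 =710
r71=1000111 pc4: +16 =726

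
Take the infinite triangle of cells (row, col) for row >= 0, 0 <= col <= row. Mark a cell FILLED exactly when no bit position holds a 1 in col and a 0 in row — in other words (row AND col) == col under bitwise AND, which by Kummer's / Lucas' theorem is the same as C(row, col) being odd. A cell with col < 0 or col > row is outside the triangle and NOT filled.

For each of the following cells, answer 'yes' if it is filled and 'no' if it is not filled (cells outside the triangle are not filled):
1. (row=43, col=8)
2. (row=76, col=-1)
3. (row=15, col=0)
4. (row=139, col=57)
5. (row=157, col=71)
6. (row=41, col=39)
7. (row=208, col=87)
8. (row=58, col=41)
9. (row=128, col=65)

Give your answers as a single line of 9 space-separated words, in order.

(43,8): row=0b101011, col=0b1000, row AND col = 0b1000 = 8; 8 == 8 -> filled
(76,-1): col outside [0, 76] -> not filled
(15,0): row=0b1111, col=0b0, row AND col = 0b0 = 0; 0 == 0 -> filled
(139,57): row=0b10001011, col=0b111001, row AND col = 0b1001 = 9; 9 != 57 -> empty
(157,71): row=0b10011101, col=0b1000111, row AND col = 0b101 = 5; 5 != 71 -> empty
(41,39): row=0b101001, col=0b100111, row AND col = 0b100001 = 33; 33 != 39 -> empty
(208,87): row=0b11010000, col=0b1010111, row AND col = 0b1010000 = 80; 80 != 87 -> empty
(58,41): row=0b111010, col=0b101001, row AND col = 0b101000 = 40; 40 != 41 -> empty
(128,65): row=0b10000000, col=0b1000001, row AND col = 0b0 = 0; 0 != 65 -> empty

Answer: yes no yes no no no no no no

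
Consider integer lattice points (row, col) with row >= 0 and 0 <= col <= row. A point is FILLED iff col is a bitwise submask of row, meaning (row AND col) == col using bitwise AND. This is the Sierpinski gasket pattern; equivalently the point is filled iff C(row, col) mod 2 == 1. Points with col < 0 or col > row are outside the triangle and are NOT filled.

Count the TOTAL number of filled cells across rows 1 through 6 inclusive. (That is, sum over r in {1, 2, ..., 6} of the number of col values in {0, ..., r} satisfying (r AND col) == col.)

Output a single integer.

r1=1 pc1: +2 =2
r2=10 pc1: +2 =4
r3=11 pc2: +4 =8
r4=100 pc1: +2 =10
r5=101 pc2: +4 =14
r6=110 pc2: +4 =18

Answer: 18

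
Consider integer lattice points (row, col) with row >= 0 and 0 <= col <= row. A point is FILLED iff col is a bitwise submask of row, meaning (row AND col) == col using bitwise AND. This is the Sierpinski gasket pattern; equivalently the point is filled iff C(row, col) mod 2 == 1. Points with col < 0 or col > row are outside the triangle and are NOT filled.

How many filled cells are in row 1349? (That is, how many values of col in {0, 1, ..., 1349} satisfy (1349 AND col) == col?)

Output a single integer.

1349 in binary = 10101000101
popcount(1349) = number of 1-bits in 10101000101 = 5
A col c satisfies (1349 AND c) == c iff every set bit of c is also set in 1349; each of the 5 set bits of 1349 can independently be on or off in c.
count = 2^5 = 32

Answer: 32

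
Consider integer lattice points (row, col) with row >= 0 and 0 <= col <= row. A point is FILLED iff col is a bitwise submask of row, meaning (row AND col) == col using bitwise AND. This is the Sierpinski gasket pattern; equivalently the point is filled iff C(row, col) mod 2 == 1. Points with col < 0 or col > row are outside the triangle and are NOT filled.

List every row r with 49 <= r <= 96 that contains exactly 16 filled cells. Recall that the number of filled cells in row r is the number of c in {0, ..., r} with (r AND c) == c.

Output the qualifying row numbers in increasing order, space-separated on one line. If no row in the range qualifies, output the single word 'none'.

Answer: 51 53 54 57 58 60 71 75 77 78 83 85 86 89 90 92

Derivation:
Row r has 2^popcount(r) filled cells, so we need popcount(r) = log2(16) = 4.
Scan r = 49..96 and keep those with exactly 4 one-bits:
r=49=110001 popcount=3 -> skip
r=50=110010 popcount=3 -> skip
r=51=110011 popcount=4 -> KEEP
r=52=110100 popcount=3 -> skip
r=53=110101 popcount=4 -> KEEP
r=54=110110 popcount=4 -> KEEP
r=55=110111 popcount=5 -> skip
r=56=111000 popcount=3 -> skip
r=57=111001 popcount=4 -> KEEP
r=58=111010 popcount=4 -> KEEP
r=59=111011 popcount=5 -> skip
r=60=111100 popcount=4 -> KEEP
r=61=111101 popcount=5 -> skip
r=62=111110 popcount=5 -> skip
r=63=111111 popcount=6 -> skip
r=64=1000000 popcount=1 -> skip
r=65=1000001 popcount=2 -> skip
r=66=1000010 popcount=2 -> skip
r=67=1000011 popcount=3 -> skip
r=68=1000100 popcount=2 -> skip
r=69=1000101 popcount=3 -> skip
r=70=1000110 popcount=3 -> skip
r=71=1000111 popcount=4 -> KEEP
r=72=1001000 popcount=2 -> skip
r=73=1001001 popcount=3 -> skip
r=74=1001010 popcount=3 -> skip
r=75=1001011 popcount=4 -> KEEP
r=76=1001100 popcount=3 -> skip
r=77=1001101 popcount=4 -> KEEP
r=78=1001110 popcount=4 -> KEEP
r=79=1001111 popcount=5 -> skip
r=80=1010000 popcount=2 -> skip
r=81=1010001 popcount=3 -> skip
r=82=1010010 popcount=3 -> skip
r=83=1010011 popcount=4 -> KEEP
r=84=1010100 popcount=3 -> skip
r=85=1010101 popcount=4 -> KEEP
r=86=1010110 popcount=4 -> KEEP
r=87=1010111 popcount=5 -> skip
r=88=1011000 popcount=3 -> skip
r=89=1011001 popcount=4 -> KEEP
r=90=1011010 popcount=4 -> KEEP
r=91=1011011 popcount=5 -> skip
r=92=1011100 popcount=4 -> KEEP
r=93=1011101 popcount=5 -> skip
r=94=1011110 popcount=5 -> skip
r=95=1011111 popcount=6 -> skip
r=96=1100000 popcount=2 -> skip
Kept rows: 51 53 54 57 58 60 71 75 77 78 83 85 86 89 90 92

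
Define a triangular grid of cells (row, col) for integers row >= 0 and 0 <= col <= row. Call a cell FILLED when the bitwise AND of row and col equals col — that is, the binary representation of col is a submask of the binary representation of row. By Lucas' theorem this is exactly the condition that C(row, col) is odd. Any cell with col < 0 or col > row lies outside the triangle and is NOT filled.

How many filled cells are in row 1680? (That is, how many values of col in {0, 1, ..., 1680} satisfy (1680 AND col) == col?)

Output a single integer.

1680 in binary = 11010010000
popcount(1680) = number of 1-bits in 11010010000 = 4
A col c satisfies (1680 AND c) == c iff every set bit of c is also set in 1680; each of the 4 set bits of 1680 can independently be on or off in c.
count = 2^4 = 16

Answer: 16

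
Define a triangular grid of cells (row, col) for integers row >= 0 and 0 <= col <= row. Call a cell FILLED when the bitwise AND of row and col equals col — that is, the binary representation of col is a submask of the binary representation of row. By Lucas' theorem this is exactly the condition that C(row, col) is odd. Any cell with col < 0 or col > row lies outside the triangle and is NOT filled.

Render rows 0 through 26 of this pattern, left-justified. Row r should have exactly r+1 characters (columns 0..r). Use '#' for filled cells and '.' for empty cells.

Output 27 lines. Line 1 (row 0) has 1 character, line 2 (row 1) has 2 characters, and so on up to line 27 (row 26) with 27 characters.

Answer: #
##
#.#
####
#...#
##..##
#.#.#.#
########
#.......#
##......##
#.#.....#.#
####....####
#...#...#...#
##..##..##..##
#.#.#.#.#.#.#.#
################
#...............#
##..............##
#.#.............#.#
####............####
#...#...........#...#
##..##..........##..##
#.#.#.#.........#.#.#.#
########........########
#.......#.......#.......#
##......##......##......##
#.#.....#.#.....#.#.....#.#

Derivation:
r0=0: #
r1=1: ##
r2=10: #.#
r3=11: ####
r4=100: #...#
r5=101: ##..##
r6=110: #.#.#.#
r7=111: ########
r8=1000: #.......#
r9=1001: ##......##
r10=1010: #.#.....#.#
r11=1011: ####....####
r12=1100: #...#...#...#
r13=1101: ##..##..##..##
r14=1110: #.#.#.#.#.#.#.#
r15=1111: ################
r16=10000: #...............#
r17=10001: ##..............##
r18=10010: #.#.............#.#
r19=10011: ####............####
r20=10100: #...#...........#...#
r21=10101: ##..##..........##..##
r22=10110: #.#.#.#.........#.#.#.#
r23=10111: ########........########
r24=11000: #.......#.......#.......#
r25=11001: ##......##......##......##
r26=11010: #.#.....#.#.....#.#.....#.#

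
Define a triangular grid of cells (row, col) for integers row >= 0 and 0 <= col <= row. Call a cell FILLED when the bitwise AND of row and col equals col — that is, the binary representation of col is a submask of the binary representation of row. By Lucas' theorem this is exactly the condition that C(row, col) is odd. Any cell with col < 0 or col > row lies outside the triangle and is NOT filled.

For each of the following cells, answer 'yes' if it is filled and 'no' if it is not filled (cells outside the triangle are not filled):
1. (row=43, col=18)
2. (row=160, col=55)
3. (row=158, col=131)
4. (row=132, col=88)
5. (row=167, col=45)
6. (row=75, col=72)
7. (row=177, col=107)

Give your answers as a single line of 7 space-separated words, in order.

Answer: no no no no no yes no

Derivation:
(43,18): row=0b101011, col=0b10010, row AND col = 0b10 = 2; 2 != 18 -> empty
(160,55): row=0b10100000, col=0b110111, row AND col = 0b100000 = 32; 32 != 55 -> empty
(158,131): row=0b10011110, col=0b10000011, row AND col = 0b10000010 = 130; 130 != 131 -> empty
(132,88): row=0b10000100, col=0b1011000, row AND col = 0b0 = 0; 0 != 88 -> empty
(167,45): row=0b10100111, col=0b101101, row AND col = 0b100101 = 37; 37 != 45 -> empty
(75,72): row=0b1001011, col=0b1001000, row AND col = 0b1001000 = 72; 72 == 72 -> filled
(177,107): row=0b10110001, col=0b1101011, row AND col = 0b100001 = 33; 33 != 107 -> empty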